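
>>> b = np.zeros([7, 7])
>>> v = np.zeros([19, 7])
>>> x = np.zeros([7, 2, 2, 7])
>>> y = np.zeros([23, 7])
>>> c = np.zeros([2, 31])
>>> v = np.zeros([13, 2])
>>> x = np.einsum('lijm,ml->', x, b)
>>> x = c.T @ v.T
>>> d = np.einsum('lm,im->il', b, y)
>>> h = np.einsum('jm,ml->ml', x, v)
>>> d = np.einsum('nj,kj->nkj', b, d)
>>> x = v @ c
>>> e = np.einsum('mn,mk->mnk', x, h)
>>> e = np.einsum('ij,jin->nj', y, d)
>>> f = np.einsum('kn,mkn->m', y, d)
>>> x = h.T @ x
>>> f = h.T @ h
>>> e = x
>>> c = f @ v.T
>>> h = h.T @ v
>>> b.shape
(7, 7)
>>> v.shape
(13, 2)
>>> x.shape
(2, 31)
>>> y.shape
(23, 7)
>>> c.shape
(2, 13)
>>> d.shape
(7, 23, 7)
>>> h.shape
(2, 2)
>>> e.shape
(2, 31)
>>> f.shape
(2, 2)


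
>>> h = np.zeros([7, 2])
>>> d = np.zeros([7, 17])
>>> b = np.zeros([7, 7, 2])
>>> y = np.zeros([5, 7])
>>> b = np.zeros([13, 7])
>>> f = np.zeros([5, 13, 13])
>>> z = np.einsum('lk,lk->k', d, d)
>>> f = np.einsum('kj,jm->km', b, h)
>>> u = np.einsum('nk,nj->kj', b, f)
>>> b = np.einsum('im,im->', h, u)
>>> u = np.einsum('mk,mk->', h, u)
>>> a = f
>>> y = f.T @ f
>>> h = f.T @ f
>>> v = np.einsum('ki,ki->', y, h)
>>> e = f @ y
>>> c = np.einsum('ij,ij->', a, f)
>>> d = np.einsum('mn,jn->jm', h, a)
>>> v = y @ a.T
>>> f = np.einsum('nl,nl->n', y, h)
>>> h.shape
(2, 2)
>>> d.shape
(13, 2)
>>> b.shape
()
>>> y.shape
(2, 2)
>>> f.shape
(2,)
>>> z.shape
(17,)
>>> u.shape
()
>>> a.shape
(13, 2)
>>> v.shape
(2, 13)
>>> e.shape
(13, 2)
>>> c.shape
()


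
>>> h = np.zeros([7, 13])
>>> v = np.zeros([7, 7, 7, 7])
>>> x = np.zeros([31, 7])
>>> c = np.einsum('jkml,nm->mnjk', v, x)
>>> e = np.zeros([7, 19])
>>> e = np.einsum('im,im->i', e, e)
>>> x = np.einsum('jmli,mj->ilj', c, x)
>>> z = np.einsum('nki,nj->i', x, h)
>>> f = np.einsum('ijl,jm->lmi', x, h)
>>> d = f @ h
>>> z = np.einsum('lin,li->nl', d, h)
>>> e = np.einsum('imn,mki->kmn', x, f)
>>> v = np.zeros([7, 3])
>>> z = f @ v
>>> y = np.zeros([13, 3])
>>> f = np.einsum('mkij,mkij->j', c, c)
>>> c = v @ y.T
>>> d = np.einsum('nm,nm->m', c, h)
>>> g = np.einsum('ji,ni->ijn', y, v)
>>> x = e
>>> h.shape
(7, 13)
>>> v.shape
(7, 3)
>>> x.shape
(13, 7, 7)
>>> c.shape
(7, 13)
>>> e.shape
(13, 7, 7)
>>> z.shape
(7, 13, 3)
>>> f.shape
(7,)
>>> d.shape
(13,)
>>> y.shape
(13, 3)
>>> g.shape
(3, 13, 7)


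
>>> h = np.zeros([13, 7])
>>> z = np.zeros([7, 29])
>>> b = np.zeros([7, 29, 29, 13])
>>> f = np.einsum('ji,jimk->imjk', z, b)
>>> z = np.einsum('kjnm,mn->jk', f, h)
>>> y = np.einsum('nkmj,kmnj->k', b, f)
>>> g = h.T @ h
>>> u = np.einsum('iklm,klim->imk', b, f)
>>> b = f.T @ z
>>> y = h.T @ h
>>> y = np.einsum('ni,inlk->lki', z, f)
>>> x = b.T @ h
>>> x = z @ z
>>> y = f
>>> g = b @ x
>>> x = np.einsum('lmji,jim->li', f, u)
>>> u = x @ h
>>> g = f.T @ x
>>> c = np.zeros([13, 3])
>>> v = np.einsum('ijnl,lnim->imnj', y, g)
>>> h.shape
(13, 7)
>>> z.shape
(29, 29)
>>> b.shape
(13, 7, 29, 29)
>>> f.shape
(29, 29, 7, 13)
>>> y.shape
(29, 29, 7, 13)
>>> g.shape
(13, 7, 29, 13)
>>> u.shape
(29, 7)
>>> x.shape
(29, 13)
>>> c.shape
(13, 3)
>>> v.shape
(29, 13, 7, 29)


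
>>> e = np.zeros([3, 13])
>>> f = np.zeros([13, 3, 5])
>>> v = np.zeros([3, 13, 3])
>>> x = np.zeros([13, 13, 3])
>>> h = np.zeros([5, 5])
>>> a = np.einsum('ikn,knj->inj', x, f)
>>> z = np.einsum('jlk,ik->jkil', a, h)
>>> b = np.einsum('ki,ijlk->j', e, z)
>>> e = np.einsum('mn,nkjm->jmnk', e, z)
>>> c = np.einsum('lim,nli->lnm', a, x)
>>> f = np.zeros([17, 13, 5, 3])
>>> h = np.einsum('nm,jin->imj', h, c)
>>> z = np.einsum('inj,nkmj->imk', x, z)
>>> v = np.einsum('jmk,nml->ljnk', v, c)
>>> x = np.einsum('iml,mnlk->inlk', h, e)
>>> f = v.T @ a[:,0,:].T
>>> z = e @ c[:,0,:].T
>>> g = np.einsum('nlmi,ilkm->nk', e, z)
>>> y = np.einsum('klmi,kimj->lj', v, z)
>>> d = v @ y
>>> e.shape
(5, 3, 13, 5)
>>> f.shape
(3, 13, 3, 13)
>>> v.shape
(5, 3, 13, 3)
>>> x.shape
(13, 3, 13, 5)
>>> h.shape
(13, 5, 13)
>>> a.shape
(13, 3, 5)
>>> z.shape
(5, 3, 13, 13)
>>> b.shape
(5,)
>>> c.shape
(13, 13, 5)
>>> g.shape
(5, 13)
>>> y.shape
(3, 13)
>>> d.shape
(5, 3, 13, 13)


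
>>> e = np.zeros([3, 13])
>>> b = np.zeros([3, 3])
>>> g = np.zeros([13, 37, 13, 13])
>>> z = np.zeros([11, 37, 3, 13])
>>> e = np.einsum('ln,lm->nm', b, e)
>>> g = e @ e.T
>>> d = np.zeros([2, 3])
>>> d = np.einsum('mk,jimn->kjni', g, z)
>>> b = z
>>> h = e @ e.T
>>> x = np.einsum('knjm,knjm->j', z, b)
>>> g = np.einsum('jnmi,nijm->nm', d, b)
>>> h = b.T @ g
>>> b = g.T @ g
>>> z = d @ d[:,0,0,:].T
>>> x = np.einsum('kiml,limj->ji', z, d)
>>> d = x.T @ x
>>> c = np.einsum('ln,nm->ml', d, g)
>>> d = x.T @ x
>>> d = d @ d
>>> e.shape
(3, 13)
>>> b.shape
(13, 13)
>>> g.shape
(11, 13)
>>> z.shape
(3, 11, 13, 3)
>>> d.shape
(11, 11)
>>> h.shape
(13, 3, 37, 13)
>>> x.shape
(37, 11)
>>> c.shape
(13, 11)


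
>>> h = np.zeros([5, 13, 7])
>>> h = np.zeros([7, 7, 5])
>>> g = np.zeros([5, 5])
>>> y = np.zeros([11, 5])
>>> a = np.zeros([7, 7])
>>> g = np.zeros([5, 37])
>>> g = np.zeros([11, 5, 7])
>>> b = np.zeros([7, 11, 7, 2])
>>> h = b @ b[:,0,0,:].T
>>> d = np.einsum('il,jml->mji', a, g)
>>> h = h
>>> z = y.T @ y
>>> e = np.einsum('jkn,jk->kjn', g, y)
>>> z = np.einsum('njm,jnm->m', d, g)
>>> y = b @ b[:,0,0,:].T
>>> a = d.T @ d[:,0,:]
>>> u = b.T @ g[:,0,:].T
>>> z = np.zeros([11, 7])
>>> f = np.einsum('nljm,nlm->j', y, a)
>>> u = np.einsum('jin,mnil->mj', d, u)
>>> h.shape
(7, 11, 7, 7)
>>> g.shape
(11, 5, 7)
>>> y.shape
(7, 11, 7, 7)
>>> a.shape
(7, 11, 7)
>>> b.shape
(7, 11, 7, 2)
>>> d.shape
(5, 11, 7)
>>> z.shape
(11, 7)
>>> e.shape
(5, 11, 7)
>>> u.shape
(2, 5)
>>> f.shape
(7,)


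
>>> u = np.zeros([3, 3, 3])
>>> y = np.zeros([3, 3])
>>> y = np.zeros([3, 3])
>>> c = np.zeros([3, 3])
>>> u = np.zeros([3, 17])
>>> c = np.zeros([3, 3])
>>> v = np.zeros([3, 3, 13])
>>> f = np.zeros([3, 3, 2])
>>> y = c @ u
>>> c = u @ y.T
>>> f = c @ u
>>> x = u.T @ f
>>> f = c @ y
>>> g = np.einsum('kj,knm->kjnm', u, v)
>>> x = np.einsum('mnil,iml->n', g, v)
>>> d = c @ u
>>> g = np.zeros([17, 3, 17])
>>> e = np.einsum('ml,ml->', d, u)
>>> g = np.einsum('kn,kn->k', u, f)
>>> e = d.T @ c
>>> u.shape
(3, 17)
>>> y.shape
(3, 17)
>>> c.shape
(3, 3)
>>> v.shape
(3, 3, 13)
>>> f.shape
(3, 17)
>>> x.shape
(17,)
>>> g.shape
(3,)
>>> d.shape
(3, 17)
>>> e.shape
(17, 3)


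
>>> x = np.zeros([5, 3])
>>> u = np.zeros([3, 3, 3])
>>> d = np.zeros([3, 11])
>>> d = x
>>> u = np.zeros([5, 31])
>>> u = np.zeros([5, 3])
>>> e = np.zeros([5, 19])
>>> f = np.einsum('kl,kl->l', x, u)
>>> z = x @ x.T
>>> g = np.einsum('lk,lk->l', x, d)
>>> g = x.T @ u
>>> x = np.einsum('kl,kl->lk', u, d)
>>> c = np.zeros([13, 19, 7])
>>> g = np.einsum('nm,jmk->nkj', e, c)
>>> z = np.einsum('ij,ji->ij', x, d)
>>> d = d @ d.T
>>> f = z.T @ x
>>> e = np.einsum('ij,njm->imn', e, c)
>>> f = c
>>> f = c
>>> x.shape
(3, 5)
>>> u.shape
(5, 3)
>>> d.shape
(5, 5)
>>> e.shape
(5, 7, 13)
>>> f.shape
(13, 19, 7)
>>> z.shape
(3, 5)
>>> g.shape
(5, 7, 13)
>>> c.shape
(13, 19, 7)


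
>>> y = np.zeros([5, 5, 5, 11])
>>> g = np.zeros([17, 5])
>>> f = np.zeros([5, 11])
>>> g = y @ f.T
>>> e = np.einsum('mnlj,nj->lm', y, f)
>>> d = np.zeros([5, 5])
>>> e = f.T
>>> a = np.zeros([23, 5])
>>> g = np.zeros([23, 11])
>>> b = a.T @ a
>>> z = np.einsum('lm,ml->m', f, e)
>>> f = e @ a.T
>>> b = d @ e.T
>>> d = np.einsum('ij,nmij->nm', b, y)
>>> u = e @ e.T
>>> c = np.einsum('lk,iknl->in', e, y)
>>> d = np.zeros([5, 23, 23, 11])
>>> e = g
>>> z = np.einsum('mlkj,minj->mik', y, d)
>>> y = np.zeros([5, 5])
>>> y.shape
(5, 5)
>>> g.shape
(23, 11)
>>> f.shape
(11, 23)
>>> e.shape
(23, 11)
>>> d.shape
(5, 23, 23, 11)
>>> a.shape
(23, 5)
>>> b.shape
(5, 11)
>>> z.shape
(5, 23, 5)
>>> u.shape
(11, 11)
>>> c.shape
(5, 5)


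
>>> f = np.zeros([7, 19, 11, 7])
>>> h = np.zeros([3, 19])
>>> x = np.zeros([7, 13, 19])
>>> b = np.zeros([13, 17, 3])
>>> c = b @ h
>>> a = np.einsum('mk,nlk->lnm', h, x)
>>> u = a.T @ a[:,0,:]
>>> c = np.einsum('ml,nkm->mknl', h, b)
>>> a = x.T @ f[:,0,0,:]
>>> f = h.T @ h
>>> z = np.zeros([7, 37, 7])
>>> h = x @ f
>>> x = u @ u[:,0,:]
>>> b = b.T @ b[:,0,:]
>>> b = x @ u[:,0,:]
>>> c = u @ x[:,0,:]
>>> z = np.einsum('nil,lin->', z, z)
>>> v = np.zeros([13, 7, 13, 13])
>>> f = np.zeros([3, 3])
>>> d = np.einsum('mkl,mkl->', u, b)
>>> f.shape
(3, 3)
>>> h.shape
(7, 13, 19)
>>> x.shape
(3, 7, 3)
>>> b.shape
(3, 7, 3)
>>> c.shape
(3, 7, 3)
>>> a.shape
(19, 13, 7)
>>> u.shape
(3, 7, 3)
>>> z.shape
()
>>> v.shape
(13, 7, 13, 13)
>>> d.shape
()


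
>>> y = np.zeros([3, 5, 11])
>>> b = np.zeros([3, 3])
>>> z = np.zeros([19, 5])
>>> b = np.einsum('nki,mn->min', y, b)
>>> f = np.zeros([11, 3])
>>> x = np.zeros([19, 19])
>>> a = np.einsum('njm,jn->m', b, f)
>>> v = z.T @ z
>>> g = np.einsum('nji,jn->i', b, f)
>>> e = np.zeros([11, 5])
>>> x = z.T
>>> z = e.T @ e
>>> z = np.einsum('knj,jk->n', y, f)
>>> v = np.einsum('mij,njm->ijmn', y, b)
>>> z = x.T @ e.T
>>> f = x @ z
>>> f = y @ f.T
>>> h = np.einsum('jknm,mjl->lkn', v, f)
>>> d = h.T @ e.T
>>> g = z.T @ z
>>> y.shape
(3, 5, 11)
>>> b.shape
(3, 11, 3)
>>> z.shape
(19, 11)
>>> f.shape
(3, 5, 5)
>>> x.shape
(5, 19)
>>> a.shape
(3,)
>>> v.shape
(5, 11, 3, 3)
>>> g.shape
(11, 11)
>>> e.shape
(11, 5)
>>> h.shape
(5, 11, 3)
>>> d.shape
(3, 11, 11)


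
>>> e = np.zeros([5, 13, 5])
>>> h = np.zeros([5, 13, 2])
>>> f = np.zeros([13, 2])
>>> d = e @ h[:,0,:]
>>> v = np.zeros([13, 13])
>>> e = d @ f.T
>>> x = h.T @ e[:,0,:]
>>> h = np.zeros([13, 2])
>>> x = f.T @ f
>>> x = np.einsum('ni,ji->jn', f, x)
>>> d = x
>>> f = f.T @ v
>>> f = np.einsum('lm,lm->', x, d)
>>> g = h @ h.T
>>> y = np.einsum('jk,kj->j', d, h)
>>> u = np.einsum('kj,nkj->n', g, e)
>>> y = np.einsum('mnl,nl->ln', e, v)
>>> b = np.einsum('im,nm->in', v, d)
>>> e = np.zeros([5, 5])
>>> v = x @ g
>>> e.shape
(5, 5)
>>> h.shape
(13, 2)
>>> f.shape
()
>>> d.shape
(2, 13)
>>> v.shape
(2, 13)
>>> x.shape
(2, 13)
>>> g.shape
(13, 13)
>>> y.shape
(13, 13)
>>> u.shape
(5,)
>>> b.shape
(13, 2)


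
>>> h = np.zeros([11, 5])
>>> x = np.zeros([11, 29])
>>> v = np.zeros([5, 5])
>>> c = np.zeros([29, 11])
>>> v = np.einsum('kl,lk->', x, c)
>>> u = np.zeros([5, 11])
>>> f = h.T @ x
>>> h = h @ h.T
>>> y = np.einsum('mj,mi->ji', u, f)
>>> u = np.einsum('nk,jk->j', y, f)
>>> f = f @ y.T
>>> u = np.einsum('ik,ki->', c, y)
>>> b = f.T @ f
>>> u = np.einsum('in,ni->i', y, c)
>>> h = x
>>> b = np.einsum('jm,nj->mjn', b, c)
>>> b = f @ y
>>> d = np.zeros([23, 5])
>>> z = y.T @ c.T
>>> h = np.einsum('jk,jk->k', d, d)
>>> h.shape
(5,)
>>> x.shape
(11, 29)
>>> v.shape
()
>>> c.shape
(29, 11)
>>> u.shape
(11,)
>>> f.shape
(5, 11)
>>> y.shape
(11, 29)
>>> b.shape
(5, 29)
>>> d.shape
(23, 5)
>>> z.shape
(29, 29)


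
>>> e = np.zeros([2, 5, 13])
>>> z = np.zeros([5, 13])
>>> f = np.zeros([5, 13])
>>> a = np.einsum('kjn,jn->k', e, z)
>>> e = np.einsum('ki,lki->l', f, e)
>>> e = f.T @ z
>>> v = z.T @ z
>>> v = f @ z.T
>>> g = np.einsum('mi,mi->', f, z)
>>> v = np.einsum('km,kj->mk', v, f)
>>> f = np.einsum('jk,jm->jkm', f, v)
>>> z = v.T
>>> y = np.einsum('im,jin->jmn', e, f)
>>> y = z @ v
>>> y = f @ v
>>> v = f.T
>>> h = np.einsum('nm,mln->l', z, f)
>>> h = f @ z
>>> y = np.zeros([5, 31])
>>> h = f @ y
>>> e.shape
(13, 13)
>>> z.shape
(5, 5)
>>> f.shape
(5, 13, 5)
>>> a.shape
(2,)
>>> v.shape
(5, 13, 5)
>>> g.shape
()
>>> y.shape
(5, 31)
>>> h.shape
(5, 13, 31)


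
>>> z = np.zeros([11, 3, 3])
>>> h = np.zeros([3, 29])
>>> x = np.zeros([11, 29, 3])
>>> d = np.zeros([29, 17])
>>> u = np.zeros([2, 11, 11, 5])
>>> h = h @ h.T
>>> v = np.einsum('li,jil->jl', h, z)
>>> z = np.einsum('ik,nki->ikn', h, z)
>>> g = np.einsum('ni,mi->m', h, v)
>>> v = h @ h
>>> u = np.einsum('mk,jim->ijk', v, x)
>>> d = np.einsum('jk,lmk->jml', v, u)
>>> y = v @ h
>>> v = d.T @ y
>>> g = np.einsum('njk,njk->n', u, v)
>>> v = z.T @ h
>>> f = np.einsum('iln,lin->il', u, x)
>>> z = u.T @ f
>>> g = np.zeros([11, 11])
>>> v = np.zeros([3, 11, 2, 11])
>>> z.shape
(3, 11, 11)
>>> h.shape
(3, 3)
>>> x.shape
(11, 29, 3)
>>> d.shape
(3, 11, 29)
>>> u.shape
(29, 11, 3)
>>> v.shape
(3, 11, 2, 11)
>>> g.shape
(11, 11)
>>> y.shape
(3, 3)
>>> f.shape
(29, 11)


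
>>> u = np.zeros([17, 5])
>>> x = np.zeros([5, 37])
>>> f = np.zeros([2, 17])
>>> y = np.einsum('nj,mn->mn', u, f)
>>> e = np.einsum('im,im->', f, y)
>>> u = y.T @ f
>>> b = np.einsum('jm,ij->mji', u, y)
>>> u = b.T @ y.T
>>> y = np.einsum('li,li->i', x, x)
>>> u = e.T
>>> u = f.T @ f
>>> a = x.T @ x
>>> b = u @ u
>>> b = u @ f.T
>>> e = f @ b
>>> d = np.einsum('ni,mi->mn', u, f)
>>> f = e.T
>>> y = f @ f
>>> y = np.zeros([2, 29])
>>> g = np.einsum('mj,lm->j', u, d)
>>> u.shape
(17, 17)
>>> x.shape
(5, 37)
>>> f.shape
(2, 2)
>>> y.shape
(2, 29)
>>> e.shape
(2, 2)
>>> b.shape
(17, 2)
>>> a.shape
(37, 37)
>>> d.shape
(2, 17)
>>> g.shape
(17,)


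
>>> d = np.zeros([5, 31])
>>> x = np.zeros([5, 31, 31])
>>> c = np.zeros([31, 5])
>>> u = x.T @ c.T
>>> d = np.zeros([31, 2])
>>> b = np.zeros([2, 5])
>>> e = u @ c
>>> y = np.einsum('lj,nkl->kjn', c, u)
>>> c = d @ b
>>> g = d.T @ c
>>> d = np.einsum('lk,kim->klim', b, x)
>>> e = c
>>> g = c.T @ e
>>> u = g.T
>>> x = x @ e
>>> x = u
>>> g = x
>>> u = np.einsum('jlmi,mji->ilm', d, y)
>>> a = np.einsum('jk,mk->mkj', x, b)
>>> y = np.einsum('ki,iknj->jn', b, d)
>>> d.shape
(5, 2, 31, 31)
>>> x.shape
(5, 5)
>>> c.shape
(31, 5)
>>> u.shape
(31, 2, 31)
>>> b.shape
(2, 5)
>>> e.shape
(31, 5)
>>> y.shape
(31, 31)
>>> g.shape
(5, 5)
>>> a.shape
(2, 5, 5)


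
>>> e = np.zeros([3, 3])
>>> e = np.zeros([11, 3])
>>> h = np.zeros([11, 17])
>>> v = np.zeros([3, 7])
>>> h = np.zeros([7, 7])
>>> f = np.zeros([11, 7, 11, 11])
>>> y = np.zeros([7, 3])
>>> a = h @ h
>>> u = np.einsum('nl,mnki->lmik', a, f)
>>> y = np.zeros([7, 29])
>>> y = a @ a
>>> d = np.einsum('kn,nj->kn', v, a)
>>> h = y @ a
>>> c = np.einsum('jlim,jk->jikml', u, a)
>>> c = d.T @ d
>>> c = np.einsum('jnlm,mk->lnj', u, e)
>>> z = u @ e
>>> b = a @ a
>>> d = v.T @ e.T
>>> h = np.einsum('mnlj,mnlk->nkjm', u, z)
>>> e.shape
(11, 3)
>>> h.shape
(11, 3, 11, 7)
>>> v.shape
(3, 7)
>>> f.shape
(11, 7, 11, 11)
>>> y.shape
(7, 7)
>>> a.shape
(7, 7)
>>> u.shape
(7, 11, 11, 11)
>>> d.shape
(7, 11)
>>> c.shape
(11, 11, 7)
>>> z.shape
(7, 11, 11, 3)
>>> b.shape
(7, 7)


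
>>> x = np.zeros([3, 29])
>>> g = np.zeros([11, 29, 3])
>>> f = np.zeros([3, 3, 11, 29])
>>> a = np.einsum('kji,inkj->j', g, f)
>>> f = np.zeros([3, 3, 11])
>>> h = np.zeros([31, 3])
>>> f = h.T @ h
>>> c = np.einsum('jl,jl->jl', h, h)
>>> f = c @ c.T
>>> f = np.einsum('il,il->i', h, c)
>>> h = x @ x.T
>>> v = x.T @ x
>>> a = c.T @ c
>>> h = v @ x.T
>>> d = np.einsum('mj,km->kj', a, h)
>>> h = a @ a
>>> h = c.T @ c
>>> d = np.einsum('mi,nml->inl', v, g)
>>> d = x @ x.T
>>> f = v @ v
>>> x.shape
(3, 29)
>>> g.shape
(11, 29, 3)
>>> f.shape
(29, 29)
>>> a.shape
(3, 3)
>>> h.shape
(3, 3)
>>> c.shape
(31, 3)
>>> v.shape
(29, 29)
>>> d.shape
(3, 3)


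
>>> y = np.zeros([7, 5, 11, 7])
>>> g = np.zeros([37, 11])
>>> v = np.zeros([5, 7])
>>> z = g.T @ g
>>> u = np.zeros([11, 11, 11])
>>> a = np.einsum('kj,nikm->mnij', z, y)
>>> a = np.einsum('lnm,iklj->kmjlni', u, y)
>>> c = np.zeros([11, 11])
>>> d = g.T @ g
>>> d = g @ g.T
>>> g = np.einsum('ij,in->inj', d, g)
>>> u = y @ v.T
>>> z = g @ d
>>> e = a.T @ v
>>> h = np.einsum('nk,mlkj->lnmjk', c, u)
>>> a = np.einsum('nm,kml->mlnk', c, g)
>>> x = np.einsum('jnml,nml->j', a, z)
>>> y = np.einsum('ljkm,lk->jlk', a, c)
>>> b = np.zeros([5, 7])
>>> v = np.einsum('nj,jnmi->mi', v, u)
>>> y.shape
(37, 11, 11)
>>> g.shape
(37, 11, 37)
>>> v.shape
(11, 5)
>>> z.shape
(37, 11, 37)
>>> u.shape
(7, 5, 11, 5)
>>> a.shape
(11, 37, 11, 37)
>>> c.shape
(11, 11)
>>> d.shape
(37, 37)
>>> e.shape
(7, 11, 11, 7, 11, 7)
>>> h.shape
(5, 11, 7, 5, 11)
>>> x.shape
(11,)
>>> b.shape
(5, 7)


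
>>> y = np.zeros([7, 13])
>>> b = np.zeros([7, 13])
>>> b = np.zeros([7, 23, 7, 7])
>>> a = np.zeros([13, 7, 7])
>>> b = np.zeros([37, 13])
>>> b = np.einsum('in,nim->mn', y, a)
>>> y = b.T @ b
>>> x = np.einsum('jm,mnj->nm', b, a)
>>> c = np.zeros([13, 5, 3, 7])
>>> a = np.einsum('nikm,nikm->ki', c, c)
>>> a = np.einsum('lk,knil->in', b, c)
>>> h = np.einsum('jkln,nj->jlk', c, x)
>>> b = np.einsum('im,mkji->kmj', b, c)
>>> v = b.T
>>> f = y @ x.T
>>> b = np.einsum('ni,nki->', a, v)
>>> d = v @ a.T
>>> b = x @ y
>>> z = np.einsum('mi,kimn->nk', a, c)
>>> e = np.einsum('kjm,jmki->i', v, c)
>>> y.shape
(13, 13)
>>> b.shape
(7, 13)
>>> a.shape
(3, 5)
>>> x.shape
(7, 13)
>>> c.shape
(13, 5, 3, 7)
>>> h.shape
(13, 3, 5)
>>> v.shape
(3, 13, 5)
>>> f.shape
(13, 7)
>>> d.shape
(3, 13, 3)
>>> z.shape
(7, 13)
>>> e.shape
(7,)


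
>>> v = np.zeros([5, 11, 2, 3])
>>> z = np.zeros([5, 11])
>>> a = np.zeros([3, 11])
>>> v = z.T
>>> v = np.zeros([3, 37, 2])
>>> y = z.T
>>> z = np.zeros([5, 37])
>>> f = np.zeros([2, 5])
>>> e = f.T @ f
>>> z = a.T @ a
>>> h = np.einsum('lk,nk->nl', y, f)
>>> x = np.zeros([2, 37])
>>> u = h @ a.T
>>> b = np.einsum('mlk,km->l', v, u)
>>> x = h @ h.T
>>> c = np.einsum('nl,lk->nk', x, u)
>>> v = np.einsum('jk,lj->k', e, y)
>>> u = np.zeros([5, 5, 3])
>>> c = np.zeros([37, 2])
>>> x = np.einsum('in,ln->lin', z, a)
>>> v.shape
(5,)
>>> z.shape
(11, 11)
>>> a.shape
(3, 11)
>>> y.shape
(11, 5)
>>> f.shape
(2, 5)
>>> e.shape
(5, 5)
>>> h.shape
(2, 11)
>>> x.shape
(3, 11, 11)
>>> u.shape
(5, 5, 3)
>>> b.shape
(37,)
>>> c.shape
(37, 2)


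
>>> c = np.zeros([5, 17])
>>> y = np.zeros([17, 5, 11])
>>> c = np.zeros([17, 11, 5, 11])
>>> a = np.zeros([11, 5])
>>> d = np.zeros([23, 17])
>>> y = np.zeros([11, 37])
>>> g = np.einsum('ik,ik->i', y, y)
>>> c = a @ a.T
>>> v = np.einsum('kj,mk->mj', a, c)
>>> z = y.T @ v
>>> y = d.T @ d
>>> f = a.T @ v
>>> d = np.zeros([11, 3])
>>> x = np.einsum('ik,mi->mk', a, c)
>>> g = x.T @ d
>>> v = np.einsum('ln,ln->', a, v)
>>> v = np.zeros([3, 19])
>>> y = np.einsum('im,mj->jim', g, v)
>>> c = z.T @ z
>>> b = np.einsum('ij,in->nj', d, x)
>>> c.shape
(5, 5)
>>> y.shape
(19, 5, 3)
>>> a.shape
(11, 5)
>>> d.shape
(11, 3)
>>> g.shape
(5, 3)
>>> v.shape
(3, 19)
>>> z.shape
(37, 5)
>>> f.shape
(5, 5)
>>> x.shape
(11, 5)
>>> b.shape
(5, 3)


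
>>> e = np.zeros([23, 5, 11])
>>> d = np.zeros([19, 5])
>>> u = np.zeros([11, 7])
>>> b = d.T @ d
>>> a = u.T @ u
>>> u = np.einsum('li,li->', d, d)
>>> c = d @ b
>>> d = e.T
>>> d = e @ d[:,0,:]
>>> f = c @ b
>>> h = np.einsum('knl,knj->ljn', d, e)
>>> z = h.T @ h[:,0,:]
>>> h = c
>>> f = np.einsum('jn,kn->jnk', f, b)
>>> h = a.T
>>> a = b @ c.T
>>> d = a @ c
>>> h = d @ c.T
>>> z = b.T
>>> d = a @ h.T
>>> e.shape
(23, 5, 11)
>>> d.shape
(5, 5)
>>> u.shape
()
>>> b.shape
(5, 5)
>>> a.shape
(5, 19)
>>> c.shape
(19, 5)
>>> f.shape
(19, 5, 5)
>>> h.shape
(5, 19)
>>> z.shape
(5, 5)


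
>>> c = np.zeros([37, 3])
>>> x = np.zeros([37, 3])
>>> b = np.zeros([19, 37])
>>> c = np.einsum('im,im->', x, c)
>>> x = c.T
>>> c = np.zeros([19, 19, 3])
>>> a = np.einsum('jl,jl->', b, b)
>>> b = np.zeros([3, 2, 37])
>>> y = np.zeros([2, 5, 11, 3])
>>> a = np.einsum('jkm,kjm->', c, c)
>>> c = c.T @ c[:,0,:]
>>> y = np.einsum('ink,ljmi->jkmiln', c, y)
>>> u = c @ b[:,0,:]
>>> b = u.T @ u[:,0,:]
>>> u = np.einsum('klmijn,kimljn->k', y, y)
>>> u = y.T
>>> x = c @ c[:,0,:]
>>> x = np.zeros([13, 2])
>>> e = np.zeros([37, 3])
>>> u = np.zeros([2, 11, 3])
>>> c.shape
(3, 19, 3)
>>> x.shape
(13, 2)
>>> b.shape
(37, 19, 37)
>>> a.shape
()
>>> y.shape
(5, 3, 11, 3, 2, 19)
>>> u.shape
(2, 11, 3)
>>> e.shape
(37, 3)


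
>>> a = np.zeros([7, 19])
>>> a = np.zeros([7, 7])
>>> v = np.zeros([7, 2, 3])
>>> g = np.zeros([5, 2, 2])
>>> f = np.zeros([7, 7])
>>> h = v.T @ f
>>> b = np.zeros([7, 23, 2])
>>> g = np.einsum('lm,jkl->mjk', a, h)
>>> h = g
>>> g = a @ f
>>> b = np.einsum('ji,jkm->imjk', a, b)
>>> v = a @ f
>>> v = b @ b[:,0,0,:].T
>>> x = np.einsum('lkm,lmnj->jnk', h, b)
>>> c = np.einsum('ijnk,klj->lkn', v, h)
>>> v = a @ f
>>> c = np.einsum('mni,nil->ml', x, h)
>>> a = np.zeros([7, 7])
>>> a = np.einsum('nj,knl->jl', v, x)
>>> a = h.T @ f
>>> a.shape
(2, 3, 7)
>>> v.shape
(7, 7)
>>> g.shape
(7, 7)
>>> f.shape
(7, 7)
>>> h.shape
(7, 3, 2)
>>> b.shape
(7, 2, 7, 23)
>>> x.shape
(23, 7, 3)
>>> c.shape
(23, 2)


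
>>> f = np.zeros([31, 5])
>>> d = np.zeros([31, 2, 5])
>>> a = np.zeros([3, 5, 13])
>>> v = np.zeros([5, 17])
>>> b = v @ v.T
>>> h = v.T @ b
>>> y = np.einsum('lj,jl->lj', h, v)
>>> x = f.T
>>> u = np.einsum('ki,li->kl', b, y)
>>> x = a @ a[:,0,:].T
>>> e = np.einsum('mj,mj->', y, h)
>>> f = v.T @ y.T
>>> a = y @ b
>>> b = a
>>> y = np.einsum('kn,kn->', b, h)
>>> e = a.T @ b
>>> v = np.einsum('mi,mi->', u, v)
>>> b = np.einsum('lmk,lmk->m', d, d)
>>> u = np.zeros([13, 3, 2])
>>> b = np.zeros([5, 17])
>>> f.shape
(17, 17)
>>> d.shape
(31, 2, 5)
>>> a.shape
(17, 5)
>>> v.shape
()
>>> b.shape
(5, 17)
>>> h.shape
(17, 5)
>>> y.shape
()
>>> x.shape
(3, 5, 3)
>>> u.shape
(13, 3, 2)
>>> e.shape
(5, 5)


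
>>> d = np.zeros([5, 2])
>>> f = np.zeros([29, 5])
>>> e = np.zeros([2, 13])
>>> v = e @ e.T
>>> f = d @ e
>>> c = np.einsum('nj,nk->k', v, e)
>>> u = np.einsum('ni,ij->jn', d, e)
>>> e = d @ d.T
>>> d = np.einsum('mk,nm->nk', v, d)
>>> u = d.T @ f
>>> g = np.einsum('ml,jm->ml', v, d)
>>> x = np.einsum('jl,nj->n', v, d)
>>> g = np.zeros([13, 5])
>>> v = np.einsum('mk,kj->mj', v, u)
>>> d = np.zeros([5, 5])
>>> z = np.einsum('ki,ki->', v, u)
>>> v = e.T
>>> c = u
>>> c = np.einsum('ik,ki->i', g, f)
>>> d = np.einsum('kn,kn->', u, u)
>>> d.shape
()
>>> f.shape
(5, 13)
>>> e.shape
(5, 5)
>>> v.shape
(5, 5)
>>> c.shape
(13,)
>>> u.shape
(2, 13)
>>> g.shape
(13, 5)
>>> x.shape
(5,)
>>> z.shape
()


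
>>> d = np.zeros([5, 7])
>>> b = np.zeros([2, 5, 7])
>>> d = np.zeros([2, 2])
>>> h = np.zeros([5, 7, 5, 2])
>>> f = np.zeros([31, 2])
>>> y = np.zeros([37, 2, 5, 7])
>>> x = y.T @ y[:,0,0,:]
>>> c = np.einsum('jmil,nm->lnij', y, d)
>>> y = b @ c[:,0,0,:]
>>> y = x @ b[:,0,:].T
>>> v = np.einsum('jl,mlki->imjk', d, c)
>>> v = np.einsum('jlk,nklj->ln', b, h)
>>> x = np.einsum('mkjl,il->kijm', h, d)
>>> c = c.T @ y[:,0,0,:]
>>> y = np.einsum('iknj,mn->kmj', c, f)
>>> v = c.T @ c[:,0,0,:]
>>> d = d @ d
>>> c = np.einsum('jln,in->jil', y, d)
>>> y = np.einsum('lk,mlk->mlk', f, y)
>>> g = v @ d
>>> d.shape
(2, 2)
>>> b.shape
(2, 5, 7)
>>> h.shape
(5, 7, 5, 2)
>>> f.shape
(31, 2)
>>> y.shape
(5, 31, 2)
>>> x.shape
(7, 2, 5, 5)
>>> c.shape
(5, 2, 31)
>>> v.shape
(2, 2, 5, 2)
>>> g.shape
(2, 2, 5, 2)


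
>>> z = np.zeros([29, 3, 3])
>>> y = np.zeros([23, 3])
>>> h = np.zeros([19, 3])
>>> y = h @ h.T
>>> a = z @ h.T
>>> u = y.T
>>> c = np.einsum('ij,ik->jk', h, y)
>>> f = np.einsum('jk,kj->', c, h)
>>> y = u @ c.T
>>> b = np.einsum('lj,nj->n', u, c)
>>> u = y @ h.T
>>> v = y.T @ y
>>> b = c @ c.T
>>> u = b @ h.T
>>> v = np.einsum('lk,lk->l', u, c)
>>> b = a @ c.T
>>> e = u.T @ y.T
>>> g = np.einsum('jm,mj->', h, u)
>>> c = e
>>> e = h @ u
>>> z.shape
(29, 3, 3)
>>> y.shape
(19, 3)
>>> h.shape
(19, 3)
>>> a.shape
(29, 3, 19)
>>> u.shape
(3, 19)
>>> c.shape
(19, 19)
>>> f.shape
()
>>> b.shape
(29, 3, 3)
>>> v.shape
(3,)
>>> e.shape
(19, 19)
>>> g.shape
()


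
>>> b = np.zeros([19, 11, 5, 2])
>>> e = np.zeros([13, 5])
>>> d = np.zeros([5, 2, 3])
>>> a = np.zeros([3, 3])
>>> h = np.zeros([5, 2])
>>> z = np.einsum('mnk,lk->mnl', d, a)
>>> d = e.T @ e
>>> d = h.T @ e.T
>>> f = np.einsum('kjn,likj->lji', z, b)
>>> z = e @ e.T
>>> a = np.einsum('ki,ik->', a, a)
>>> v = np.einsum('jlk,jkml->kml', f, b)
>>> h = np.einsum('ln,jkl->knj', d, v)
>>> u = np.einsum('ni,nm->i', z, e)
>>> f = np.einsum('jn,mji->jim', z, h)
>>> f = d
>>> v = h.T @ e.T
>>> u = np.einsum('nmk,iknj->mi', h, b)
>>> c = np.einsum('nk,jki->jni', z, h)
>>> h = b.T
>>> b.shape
(19, 11, 5, 2)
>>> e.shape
(13, 5)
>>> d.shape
(2, 13)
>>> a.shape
()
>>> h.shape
(2, 5, 11, 19)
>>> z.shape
(13, 13)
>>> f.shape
(2, 13)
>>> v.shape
(11, 13, 13)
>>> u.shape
(13, 19)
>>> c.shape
(5, 13, 11)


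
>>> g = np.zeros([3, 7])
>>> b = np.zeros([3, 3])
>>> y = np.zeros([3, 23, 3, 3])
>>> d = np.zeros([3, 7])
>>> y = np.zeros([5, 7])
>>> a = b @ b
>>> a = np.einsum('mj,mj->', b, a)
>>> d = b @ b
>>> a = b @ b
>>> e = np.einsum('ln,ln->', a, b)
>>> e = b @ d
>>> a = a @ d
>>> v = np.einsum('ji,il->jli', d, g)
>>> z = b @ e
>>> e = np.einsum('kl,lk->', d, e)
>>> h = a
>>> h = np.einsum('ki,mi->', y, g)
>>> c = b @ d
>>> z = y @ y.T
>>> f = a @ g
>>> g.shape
(3, 7)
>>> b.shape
(3, 3)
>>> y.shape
(5, 7)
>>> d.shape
(3, 3)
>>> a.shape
(3, 3)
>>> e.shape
()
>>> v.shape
(3, 7, 3)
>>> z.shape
(5, 5)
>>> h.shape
()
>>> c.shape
(3, 3)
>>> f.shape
(3, 7)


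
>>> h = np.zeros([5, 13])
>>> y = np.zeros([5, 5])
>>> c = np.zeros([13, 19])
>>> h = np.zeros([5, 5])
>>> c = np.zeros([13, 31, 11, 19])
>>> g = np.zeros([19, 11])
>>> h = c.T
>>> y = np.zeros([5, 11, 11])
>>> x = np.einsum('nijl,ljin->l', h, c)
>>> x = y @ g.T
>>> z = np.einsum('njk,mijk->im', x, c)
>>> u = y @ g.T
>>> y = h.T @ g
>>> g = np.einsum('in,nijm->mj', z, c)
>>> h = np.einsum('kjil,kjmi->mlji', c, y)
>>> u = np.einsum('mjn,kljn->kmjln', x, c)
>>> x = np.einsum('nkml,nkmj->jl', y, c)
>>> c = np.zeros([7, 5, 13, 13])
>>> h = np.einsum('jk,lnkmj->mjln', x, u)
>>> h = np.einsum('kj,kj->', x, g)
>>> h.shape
()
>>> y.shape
(13, 31, 11, 11)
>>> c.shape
(7, 5, 13, 13)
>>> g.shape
(19, 11)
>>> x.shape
(19, 11)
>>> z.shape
(31, 13)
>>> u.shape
(13, 5, 11, 31, 19)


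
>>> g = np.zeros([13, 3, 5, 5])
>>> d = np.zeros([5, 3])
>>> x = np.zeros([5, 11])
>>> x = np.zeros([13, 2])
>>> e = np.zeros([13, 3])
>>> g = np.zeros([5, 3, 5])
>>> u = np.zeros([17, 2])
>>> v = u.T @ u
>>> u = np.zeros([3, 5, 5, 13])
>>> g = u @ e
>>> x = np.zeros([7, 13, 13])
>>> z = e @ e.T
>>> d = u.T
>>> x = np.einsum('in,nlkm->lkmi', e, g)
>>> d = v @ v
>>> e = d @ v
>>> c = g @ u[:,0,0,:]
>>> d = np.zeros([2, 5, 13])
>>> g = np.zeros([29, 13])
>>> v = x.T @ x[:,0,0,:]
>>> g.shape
(29, 13)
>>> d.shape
(2, 5, 13)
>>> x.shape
(5, 5, 3, 13)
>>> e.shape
(2, 2)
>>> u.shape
(3, 5, 5, 13)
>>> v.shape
(13, 3, 5, 13)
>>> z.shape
(13, 13)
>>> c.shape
(3, 5, 5, 13)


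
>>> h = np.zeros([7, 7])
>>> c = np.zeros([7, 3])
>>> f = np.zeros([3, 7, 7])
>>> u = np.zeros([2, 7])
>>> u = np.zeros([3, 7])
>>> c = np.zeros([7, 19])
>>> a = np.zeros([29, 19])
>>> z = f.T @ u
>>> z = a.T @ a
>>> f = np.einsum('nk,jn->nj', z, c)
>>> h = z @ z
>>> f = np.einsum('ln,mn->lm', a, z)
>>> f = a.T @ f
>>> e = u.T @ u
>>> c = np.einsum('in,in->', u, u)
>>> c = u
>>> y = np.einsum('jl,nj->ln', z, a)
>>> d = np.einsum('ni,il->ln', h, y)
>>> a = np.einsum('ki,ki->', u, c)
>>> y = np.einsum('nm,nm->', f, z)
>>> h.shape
(19, 19)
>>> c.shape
(3, 7)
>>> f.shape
(19, 19)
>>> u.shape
(3, 7)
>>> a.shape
()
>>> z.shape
(19, 19)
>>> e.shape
(7, 7)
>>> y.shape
()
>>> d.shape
(29, 19)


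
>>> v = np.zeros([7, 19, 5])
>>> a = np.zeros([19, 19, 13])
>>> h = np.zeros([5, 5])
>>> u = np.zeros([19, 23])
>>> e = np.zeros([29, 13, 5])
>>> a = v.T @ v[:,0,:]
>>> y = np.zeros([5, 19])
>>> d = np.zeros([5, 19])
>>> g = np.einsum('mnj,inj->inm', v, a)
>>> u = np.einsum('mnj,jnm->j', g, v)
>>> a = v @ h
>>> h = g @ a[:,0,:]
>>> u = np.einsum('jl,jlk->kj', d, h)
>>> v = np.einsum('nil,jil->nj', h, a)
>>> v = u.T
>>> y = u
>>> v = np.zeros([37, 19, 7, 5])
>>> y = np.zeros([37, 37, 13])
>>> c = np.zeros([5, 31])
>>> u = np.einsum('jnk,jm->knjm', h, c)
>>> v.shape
(37, 19, 7, 5)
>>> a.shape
(7, 19, 5)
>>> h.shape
(5, 19, 5)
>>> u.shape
(5, 19, 5, 31)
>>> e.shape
(29, 13, 5)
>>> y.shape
(37, 37, 13)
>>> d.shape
(5, 19)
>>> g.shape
(5, 19, 7)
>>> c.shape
(5, 31)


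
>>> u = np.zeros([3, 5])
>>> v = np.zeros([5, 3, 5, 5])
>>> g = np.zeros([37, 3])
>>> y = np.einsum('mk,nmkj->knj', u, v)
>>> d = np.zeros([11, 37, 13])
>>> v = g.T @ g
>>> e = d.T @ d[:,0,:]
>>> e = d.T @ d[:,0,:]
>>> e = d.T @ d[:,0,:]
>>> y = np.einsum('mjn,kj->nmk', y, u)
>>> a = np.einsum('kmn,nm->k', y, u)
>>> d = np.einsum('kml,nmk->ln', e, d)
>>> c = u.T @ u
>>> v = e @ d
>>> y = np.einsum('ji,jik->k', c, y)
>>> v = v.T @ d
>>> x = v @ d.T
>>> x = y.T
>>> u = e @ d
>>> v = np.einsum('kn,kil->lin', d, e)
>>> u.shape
(13, 37, 11)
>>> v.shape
(13, 37, 11)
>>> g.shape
(37, 3)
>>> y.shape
(3,)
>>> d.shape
(13, 11)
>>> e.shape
(13, 37, 13)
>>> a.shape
(5,)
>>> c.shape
(5, 5)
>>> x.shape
(3,)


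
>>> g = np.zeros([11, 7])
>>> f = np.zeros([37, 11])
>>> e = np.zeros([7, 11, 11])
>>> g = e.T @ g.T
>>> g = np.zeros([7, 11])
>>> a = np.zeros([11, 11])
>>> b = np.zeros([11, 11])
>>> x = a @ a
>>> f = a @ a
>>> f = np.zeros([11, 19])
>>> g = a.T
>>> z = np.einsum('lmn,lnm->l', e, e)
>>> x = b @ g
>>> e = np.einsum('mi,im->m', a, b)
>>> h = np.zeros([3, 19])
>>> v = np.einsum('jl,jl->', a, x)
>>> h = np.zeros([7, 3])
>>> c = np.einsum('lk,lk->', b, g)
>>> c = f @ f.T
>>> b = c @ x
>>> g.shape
(11, 11)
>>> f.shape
(11, 19)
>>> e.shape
(11,)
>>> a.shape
(11, 11)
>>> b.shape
(11, 11)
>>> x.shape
(11, 11)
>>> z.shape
(7,)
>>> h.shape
(7, 3)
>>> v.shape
()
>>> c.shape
(11, 11)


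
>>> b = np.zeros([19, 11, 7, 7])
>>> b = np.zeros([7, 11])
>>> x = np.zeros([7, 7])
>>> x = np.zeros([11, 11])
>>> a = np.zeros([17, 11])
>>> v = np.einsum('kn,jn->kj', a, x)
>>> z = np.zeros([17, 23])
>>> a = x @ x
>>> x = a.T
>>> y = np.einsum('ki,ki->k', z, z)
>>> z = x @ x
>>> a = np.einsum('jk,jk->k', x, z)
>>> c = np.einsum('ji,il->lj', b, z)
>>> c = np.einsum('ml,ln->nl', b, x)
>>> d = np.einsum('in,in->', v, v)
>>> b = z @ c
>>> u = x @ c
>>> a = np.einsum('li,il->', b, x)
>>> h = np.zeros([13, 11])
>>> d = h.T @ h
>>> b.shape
(11, 11)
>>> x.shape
(11, 11)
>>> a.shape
()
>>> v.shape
(17, 11)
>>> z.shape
(11, 11)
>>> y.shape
(17,)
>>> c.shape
(11, 11)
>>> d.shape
(11, 11)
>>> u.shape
(11, 11)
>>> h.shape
(13, 11)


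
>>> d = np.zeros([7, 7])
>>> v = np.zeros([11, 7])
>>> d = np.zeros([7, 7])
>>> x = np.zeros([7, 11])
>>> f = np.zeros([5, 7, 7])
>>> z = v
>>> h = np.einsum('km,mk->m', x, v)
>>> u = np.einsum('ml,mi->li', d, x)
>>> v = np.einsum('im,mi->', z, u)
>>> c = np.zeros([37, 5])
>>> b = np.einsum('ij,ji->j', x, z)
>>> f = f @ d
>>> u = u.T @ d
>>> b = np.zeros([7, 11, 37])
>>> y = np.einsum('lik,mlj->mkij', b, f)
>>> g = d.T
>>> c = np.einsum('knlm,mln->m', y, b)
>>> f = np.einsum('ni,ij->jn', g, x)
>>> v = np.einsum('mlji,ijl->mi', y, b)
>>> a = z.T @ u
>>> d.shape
(7, 7)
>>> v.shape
(5, 7)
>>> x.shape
(7, 11)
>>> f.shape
(11, 7)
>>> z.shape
(11, 7)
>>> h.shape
(11,)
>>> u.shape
(11, 7)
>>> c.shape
(7,)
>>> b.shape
(7, 11, 37)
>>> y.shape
(5, 37, 11, 7)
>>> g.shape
(7, 7)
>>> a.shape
(7, 7)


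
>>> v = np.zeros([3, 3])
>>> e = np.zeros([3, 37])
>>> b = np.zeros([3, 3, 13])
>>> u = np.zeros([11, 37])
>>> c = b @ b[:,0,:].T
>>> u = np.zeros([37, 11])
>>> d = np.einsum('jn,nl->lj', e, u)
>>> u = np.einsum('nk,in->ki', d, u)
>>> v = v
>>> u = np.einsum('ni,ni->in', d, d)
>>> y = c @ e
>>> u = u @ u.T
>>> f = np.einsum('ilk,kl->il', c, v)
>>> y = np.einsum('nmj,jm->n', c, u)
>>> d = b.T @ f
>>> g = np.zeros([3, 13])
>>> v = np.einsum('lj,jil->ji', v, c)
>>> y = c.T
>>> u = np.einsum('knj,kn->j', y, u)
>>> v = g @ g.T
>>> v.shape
(3, 3)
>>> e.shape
(3, 37)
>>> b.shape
(3, 3, 13)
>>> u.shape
(3,)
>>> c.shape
(3, 3, 3)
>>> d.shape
(13, 3, 3)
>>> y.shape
(3, 3, 3)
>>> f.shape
(3, 3)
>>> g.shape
(3, 13)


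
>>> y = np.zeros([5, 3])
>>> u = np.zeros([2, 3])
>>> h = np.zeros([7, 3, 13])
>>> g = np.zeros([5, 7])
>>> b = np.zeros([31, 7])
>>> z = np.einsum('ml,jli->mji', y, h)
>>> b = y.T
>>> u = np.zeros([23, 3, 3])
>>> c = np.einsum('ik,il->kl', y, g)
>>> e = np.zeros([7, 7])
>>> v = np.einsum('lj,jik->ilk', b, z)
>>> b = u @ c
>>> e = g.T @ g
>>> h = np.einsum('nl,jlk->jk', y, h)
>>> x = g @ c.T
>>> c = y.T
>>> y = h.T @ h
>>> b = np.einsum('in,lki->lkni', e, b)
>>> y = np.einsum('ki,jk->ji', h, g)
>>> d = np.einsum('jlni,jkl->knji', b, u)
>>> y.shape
(5, 13)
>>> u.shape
(23, 3, 3)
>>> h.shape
(7, 13)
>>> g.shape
(5, 7)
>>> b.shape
(23, 3, 7, 7)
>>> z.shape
(5, 7, 13)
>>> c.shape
(3, 5)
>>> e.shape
(7, 7)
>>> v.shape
(7, 3, 13)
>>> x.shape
(5, 3)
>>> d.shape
(3, 7, 23, 7)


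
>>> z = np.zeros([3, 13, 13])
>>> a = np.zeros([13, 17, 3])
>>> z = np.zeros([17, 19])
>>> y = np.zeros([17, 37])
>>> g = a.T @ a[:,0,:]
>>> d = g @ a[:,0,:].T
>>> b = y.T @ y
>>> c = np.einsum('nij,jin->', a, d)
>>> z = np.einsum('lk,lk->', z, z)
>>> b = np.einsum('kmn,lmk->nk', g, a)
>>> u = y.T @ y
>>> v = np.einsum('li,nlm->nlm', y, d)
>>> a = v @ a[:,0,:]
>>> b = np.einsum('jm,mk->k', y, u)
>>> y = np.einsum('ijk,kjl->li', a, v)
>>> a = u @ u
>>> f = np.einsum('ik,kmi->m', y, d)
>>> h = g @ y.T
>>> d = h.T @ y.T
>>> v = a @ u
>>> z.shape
()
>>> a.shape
(37, 37)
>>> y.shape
(13, 3)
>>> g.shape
(3, 17, 3)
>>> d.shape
(13, 17, 13)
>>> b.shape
(37,)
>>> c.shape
()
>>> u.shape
(37, 37)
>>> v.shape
(37, 37)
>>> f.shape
(17,)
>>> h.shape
(3, 17, 13)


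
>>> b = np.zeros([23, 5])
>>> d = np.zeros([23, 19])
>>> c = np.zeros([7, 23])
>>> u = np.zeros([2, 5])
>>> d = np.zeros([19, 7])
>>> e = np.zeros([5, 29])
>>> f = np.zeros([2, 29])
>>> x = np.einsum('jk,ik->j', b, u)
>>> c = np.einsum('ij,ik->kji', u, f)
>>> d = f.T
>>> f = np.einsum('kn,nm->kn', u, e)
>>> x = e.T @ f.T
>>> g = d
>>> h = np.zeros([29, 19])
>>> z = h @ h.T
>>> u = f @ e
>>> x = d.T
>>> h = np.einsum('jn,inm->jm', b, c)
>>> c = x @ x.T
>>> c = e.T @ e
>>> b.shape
(23, 5)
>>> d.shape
(29, 2)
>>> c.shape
(29, 29)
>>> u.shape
(2, 29)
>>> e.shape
(5, 29)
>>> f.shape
(2, 5)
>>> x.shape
(2, 29)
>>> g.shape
(29, 2)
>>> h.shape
(23, 2)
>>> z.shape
(29, 29)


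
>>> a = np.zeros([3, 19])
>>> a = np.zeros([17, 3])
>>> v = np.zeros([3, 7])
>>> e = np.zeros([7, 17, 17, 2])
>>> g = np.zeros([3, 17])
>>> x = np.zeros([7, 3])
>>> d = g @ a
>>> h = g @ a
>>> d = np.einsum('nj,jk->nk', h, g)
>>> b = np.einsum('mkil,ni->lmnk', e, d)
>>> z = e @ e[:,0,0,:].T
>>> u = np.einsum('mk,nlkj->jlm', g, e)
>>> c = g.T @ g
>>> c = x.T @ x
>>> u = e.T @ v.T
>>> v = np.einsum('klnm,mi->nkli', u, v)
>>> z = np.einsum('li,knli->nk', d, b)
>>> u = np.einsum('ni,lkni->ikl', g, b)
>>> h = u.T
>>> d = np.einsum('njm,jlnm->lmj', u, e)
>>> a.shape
(17, 3)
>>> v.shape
(17, 2, 17, 7)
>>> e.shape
(7, 17, 17, 2)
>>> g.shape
(3, 17)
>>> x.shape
(7, 3)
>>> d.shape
(17, 2, 7)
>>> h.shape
(2, 7, 17)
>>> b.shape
(2, 7, 3, 17)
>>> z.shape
(7, 2)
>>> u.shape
(17, 7, 2)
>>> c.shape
(3, 3)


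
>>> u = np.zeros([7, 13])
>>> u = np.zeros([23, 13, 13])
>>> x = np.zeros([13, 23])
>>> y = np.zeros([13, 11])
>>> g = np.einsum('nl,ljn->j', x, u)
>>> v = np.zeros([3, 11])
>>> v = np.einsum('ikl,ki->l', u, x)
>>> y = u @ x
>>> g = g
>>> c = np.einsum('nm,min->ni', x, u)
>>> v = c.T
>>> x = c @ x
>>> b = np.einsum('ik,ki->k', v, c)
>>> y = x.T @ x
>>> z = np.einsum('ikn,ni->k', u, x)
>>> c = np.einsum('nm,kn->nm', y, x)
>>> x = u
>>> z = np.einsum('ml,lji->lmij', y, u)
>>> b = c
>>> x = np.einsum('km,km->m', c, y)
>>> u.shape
(23, 13, 13)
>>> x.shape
(23,)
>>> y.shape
(23, 23)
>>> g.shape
(13,)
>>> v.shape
(13, 13)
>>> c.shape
(23, 23)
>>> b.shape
(23, 23)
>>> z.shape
(23, 23, 13, 13)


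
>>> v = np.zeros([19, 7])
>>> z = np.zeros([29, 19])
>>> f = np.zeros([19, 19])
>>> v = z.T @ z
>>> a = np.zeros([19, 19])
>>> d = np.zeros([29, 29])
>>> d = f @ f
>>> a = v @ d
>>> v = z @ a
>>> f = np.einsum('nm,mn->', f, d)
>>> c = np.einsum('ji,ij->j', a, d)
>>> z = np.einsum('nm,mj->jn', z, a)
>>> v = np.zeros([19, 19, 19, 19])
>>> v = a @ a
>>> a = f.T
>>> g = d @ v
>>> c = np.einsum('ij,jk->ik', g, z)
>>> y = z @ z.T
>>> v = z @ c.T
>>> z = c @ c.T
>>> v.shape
(19, 19)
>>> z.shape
(19, 19)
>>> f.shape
()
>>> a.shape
()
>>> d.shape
(19, 19)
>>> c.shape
(19, 29)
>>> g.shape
(19, 19)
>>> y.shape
(19, 19)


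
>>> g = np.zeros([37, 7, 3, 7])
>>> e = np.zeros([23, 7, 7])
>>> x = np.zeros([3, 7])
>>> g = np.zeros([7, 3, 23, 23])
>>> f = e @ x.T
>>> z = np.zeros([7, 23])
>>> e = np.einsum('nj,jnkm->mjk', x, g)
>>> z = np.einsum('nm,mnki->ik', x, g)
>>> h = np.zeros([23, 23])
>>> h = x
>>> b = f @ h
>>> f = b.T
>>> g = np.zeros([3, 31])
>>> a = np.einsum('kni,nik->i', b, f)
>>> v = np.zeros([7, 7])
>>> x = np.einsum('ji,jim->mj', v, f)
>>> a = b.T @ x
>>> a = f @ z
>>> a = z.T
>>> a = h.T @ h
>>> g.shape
(3, 31)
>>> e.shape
(23, 7, 23)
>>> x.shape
(23, 7)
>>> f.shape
(7, 7, 23)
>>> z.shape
(23, 23)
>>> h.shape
(3, 7)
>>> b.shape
(23, 7, 7)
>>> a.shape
(7, 7)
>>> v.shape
(7, 7)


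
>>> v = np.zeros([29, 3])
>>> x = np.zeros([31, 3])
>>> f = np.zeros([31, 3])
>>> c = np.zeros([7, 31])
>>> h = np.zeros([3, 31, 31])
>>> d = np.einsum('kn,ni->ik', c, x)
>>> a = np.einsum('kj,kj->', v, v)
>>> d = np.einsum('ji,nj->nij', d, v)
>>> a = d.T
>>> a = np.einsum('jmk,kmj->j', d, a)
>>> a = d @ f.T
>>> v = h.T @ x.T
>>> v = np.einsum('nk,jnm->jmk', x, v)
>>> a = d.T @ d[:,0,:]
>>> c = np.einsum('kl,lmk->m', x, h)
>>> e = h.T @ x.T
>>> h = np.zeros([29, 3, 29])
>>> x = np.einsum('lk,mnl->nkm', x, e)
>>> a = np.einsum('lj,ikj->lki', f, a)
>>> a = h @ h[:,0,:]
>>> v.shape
(31, 31, 3)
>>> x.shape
(31, 3, 31)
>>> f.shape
(31, 3)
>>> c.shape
(31,)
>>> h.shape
(29, 3, 29)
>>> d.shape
(29, 7, 3)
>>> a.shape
(29, 3, 29)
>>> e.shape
(31, 31, 31)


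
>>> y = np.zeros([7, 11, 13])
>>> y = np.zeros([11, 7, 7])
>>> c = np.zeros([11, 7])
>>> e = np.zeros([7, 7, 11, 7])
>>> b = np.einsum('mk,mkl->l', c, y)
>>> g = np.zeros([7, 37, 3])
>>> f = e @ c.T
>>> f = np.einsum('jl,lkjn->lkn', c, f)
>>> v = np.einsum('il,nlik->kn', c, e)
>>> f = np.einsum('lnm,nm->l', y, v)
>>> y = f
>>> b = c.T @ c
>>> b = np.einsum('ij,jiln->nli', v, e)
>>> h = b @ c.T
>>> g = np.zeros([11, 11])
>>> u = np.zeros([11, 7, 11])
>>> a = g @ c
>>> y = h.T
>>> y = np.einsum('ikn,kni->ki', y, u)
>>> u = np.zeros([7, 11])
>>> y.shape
(11, 11)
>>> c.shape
(11, 7)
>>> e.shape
(7, 7, 11, 7)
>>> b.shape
(7, 11, 7)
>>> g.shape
(11, 11)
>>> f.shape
(11,)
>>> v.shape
(7, 7)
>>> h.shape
(7, 11, 11)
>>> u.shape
(7, 11)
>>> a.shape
(11, 7)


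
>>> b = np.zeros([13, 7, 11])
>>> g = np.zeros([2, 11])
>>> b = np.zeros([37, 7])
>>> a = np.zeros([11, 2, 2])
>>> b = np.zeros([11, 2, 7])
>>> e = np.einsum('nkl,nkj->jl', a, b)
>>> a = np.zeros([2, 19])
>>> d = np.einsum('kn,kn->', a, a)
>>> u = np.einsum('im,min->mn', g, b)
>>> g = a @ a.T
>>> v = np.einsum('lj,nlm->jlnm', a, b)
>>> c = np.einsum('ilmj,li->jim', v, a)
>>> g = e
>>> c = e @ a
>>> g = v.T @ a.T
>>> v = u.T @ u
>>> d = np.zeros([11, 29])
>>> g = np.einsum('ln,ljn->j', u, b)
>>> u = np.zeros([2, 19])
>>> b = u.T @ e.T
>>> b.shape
(19, 7)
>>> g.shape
(2,)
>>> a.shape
(2, 19)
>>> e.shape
(7, 2)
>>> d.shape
(11, 29)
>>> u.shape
(2, 19)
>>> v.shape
(7, 7)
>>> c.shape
(7, 19)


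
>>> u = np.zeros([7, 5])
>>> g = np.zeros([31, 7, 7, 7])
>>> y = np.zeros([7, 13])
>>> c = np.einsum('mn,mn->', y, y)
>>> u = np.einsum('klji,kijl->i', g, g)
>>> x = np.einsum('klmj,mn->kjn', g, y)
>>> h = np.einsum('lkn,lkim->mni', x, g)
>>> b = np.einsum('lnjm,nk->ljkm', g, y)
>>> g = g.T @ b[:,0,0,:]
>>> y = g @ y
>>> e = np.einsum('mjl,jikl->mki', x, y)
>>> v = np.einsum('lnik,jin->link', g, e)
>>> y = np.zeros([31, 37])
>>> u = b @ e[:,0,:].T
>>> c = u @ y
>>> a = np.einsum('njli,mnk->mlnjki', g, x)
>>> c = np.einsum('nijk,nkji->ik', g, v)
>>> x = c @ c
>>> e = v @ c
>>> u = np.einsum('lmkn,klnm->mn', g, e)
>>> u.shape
(7, 7)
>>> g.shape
(7, 7, 7, 7)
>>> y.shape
(31, 37)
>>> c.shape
(7, 7)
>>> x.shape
(7, 7)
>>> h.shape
(7, 13, 7)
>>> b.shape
(31, 7, 13, 7)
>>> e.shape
(7, 7, 7, 7)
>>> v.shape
(7, 7, 7, 7)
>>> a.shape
(31, 7, 7, 7, 13, 7)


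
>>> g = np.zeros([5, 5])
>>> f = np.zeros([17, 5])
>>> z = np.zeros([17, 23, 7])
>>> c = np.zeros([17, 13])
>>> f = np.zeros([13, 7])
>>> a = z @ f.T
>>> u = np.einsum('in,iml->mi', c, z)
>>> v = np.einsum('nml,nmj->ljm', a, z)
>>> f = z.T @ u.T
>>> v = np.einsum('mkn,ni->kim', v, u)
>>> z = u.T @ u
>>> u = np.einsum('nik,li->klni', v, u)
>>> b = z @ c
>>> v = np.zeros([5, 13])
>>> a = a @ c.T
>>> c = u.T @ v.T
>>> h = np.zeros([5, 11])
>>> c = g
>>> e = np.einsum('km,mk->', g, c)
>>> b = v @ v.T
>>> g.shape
(5, 5)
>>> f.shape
(7, 23, 23)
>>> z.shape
(17, 17)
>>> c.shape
(5, 5)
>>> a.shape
(17, 23, 17)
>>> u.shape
(13, 23, 7, 17)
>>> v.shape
(5, 13)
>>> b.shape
(5, 5)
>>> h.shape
(5, 11)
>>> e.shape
()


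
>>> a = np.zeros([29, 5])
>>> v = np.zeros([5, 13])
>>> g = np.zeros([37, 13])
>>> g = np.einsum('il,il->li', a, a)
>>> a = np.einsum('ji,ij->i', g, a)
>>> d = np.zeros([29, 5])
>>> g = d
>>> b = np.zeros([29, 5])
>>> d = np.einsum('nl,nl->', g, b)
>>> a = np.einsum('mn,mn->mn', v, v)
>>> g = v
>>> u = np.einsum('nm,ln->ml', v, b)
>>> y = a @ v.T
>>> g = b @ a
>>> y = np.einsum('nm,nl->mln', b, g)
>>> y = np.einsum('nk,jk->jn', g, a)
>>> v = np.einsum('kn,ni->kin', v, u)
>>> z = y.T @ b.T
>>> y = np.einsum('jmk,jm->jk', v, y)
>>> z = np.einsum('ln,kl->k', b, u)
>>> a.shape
(5, 13)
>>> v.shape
(5, 29, 13)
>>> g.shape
(29, 13)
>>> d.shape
()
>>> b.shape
(29, 5)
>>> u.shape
(13, 29)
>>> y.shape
(5, 13)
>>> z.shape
(13,)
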